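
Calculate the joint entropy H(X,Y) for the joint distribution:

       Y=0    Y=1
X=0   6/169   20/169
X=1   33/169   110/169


H(X,Y) = -Σ p(x,y) log₂ p(x,y)
  p(0,0)=6/169: -0.0355 × log₂(0.0355) = 0.1710
  p(0,1)=20/169: -0.1183 × log₂(0.1183) = 0.3644
  p(1,0)=33/169: -0.1953 × log₂(0.1953) = 0.4601
  p(1,1)=110/169: -0.6509 × log₂(0.6509) = 0.4032
H(X,Y) = 1.3987 bits


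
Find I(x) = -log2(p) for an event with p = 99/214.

Information content I(x) = -log₂(p(x))
I = -log₂(99/214) = -log₂(0.4626)
I = 1.1121 bits


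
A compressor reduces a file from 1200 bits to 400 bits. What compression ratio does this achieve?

Compression ratio = Original / Compressed
= 1200 / 400 = 3.00:1


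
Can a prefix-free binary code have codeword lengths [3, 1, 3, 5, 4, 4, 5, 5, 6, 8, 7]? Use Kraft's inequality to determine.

Kraft inequality: Σ 2^(-l_i) ≤ 1 for prefix-free code
Calculating: 2^(-3) + 2^(-1) + 2^(-3) + 2^(-5) + 2^(-4) + 2^(-4) + 2^(-5) + 2^(-5) + 2^(-6) + 2^(-8) + 2^(-7)
= 0.125 + 0.5 + 0.125 + 0.03125 + 0.0625 + 0.0625 + 0.03125 + 0.03125 + 0.015625 + 0.00390625 + 0.0078125
= 0.9961
Since 0.9961 ≤ 1, prefix-free code exists


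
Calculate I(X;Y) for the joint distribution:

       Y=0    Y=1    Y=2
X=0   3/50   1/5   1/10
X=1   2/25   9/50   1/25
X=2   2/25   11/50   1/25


H(X) = 1.5809, H(Y) = 1.3681, H(X,Y) = 2.9205
I(X;Y) = H(X) + H(Y) - H(X,Y) = 0.0284 bits


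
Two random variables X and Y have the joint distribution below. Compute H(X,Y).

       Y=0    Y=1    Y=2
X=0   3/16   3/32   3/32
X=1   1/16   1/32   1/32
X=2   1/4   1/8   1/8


H(X,Y) = -Σ p(x,y) log₂ p(x,y)
  p(0,0)=3/16: -0.1875 × log₂(0.1875) = 0.4528
  p(0,1)=3/32: -0.0938 × log₂(0.0938) = 0.3202
  p(0,2)=3/32: -0.0938 × log₂(0.0938) = 0.3202
  p(1,0)=1/16: -0.0625 × log₂(0.0625) = 0.2500
  p(1,1)=1/32: -0.0312 × log₂(0.0312) = 0.1562
  p(1,2)=1/32: -0.0312 × log₂(0.0312) = 0.1562
  p(2,0)=1/4: -0.2500 × log₂(0.2500) = 0.5000
  p(2,1)=1/8: -0.1250 × log₂(0.1250) = 0.3750
  p(2,2)=1/8: -0.1250 × log₂(0.1250) = 0.3750
H(X,Y) = 2.9056 bits


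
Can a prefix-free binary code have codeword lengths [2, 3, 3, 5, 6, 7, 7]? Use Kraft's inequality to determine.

Kraft inequality: Σ 2^(-l_i) ≤ 1 for prefix-free code
Calculating: 2^(-2) + 2^(-3) + 2^(-3) + 2^(-5) + 2^(-6) + 2^(-7) + 2^(-7)
= 0.25 + 0.125 + 0.125 + 0.03125 + 0.015625 + 0.0078125 + 0.0078125
= 0.5625
Since 0.5625 ≤ 1, prefix-free code exists


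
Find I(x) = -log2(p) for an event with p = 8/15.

Information content I(x) = -log₂(p(x))
I = -log₂(8/15) = -log₂(0.5333)
I = 0.9069 bits


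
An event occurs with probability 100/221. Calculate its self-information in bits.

Information content I(x) = -log₂(p(x))
I = -log₂(100/221) = -log₂(0.4525)
I = 1.1440 bits


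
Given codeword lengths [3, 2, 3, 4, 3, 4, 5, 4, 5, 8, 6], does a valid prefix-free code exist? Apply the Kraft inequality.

Kraft inequality: Σ 2^(-l_i) ≤ 1 for prefix-free code
Calculating: 2^(-3) + 2^(-2) + 2^(-3) + 2^(-4) + 2^(-3) + 2^(-4) + 2^(-5) + 2^(-4) + 2^(-5) + 2^(-8) + 2^(-6)
= 0.125 + 0.25 + 0.125 + 0.0625 + 0.125 + 0.0625 + 0.03125 + 0.0625 + 0.03125 + 0.00390625 + 0.015625
= 0.8945
Since 0.8945 ≤ 1, prefix-free code exists


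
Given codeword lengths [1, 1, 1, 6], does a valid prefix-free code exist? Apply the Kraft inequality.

Kraft inequality: Σ 2^(-l_i) ≤ 1 for prefix-free code
Calculating: 2^(-1) + 2^(-1) + 2^(-1) + 2^(-6)
= 0.5 + 0.5 + 0.5 + 0.015625
= 1.5156
Since 1.5156 > 1, prefix-free code does not exist


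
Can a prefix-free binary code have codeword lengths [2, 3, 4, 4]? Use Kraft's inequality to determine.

Kraft inequality: Σ 2^(-l_i) ≤ 1 for prefix-free code
Calculating: 2^(-2) + 2^(-3) + 2^(-4) + 2^(-4)
= 0.25 + 0.125 + 0.0625 + 0.0625
= 0.5000
Since 0.5000 ≤ 1, prefix-free code exists


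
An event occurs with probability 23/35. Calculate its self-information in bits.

Information content I(x) = -log₂(p(x))
I = -log₂(23/35) = -log₂(0.6571)
I = 0.6057 bits


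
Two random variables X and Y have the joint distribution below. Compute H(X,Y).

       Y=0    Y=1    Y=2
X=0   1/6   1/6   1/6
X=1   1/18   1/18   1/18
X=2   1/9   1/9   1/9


H(X,Y) = -Σ p(x,y) log₂ p(x,y)
  p(0,0)=1/6: -0.1667 × log₂(0.1667) = 0.4308
  p(0,1)=1/6: -0.1667 × log₂(0.1667) = 0.4308
  p(0,2)=1/6: -0.1667 × log₂(0.1667) = 0.4308
  p(1,0)=1/18: -0.0556 × log₂(0.0556) = 0.2317
  p(1,1)=1/18: -0.0556 × log₂(0.0556) = 0.2317
  p(1,2)=1/18: -0.0556 × log₂(0.0556) = 0.2317
  p(2,0)=1/9: -0.1111 × log₂(0.1111) = 0.3522
  p(2,1)=1/9: -0.1111 × log₂(0.1111) = 0.3522
  p(2,2)=1/9: -0.1111 × log₂(0.1111) = 0.3522
H(X,Y) = 3.0441 bits


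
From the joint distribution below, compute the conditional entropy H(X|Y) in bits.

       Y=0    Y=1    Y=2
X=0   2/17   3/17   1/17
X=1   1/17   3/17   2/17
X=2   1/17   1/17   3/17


H(X|Y) = Σ_y p(y) H(X|Y=y)
  p(Y=0) = 4/17, H(X|Y=0) = 1.5000
  p(Y=1) = 7/17, H(X|Y=1) = 1.4488
  p(Y=2) = 6/17, H(X|Y=2) = 1.4591
H(X|Y) = 0.2353×1.5000 + 0.4118×1.4488 + 0.3529×1.4591 = 1.4645 bits


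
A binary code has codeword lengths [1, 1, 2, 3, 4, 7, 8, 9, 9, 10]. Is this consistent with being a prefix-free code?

Kraft inequality: Σ 2^(-l_i) ≤ 1 for prefix-free code
Calculating: 2^(-1) + 2^(-1) + 2^(-2) + 2^(-3) + 2^(-4) + 2^(-7) + 2^(-8) + 2^(-9) + 2^(-9) + 2^(-10)
= 0.5 + 0.5 + 0.25 + 0.125 + 0.0625 + 0.0078125 + 0.00390625 + 0.001953125 + 0.001953125 + 0.0009765625
= 1.4541
Since 1.4541 > 1, prefix-free code does not exist


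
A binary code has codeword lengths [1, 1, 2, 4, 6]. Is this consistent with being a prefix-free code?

Kraft inequality: Σ 2^(-l_i) ≤ 1 for prefix-free code
Calculating: 2^(-1) + 2^(-1) + 2^(-2) + 2^(-4) + 2^(-6)
= 0.5 + 0.5 + 0.25 + 0.0625 + 0.015625
= 1.3281
Since 1.3281 > 1, prefix-free code does not exist


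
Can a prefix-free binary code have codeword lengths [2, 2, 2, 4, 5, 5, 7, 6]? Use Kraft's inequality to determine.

Kraft inequality: Σ 2^(-l_i) ≤ 1 for prefix-free code
Calculating: 2^(-2) + 2^(-2) + 2^(-2) + 2^(-4) + 2^(-5) + 2^(-5) + 2^(-7) + 2^(-6)
= 0.25 + 0.25 + 0.25 + 0.0625 + 0.03125 + 0.03125 + 0.0078125 + 0.015625
= 0.8984
Since 0.8984 ≤ 1, prefix-free code exists


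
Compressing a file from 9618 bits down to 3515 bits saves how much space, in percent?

Space savings = (1 - Compressed/Original) × 100%
= (1 - 3515/9618) × 100%
= 63.45%


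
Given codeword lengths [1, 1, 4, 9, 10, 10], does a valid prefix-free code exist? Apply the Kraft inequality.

Kraft inequality: Σ 2^(-l_i) ≤ 1 for prefix-free code
Calculating: 2^(-1) + 2^(-1) + 2^(-4) + 2^(-9) + 2^(-10) + 2^(-10)
= 0.5 + 0.5 + 0.0625 + 0.001953125 + 0.0009765625 + 0.0009765625
= 1.0664
Since 1.0664 > 1, prefix-free code does not exist


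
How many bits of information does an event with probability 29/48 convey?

Information content I(x) = -log₂(p(x))
I = -log₂(29/48) = -log₂(0.6042)
I = 0.7270 bits


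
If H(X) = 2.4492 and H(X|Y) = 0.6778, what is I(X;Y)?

I(X;Y) = H(X) - H(X|Y)
I(X;Y) = 2.4492 - 0.6778 = 1.7714 bits


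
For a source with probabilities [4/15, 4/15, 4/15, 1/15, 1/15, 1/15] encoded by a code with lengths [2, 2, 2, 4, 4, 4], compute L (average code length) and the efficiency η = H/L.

Average length L = Σ p_i × l_i = 2.4000 bits
Entropy H = 2.3069 bits
Efficiency η = H/L × 100% = 96.12%


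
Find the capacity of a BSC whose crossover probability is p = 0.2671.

For BSC with error probability p:
C = 1 - H(p) where H(p) is binary entropy
H(0.2671) = -0.2671 × log₂(0.2671) - 0.7329 × log₂(0.7329)
H(p) = 0.8373
C = 1 - 0.8373 = 0.1627 bits/use


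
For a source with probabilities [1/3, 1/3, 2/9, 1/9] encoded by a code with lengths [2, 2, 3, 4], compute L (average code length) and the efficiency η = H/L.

Average length L = Σ p_i × l_i = 2.4444 bits
Entropy H = 1.8911 bits
Efficiency η = H/L × 100% = 77.36%


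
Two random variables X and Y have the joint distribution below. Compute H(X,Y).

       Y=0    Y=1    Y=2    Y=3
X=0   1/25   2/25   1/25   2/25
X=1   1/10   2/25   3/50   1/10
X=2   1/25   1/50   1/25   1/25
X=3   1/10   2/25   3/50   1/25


H(X,Y) = -Σ p(x,y) log₂ p(x,y)
  p(0,0)=1/25: -0.0400 × log₂(0.0400) = 0.1858
  p(0,1)=2/25: -0.0800 × log₂(0.0800) = 0.2915
  p(0,2)=1/25: -0.0400 × log₂(0.0400) = 0.1858
  p(0,3)=2/25: -0.0800 × log₂(0.0800) = 0.2915
  p(1,0)=1/10: -0.1000 × log₂(0.1000) = 0.3322
  p(1,1)=2/25: -0.0800 × log₂(0.0800) = 0.2915
  p(1,2)=3/50: -0.0600 × log₂(0.0600) = 0.2435
  p(1,3)=1/10: -0.1000 × log₂(0.1000) = 0.3322
  p(2,0)=1/25: -0.0400 × log₂(0.0400) = 0.1858
  p(2,1)=1/50: -0.0200 × log₂(0.0200) = 0.1129
  p(2,2)=1/25: -0.0400 × log₂(0.0400) = 0.1858
  p(2,3)=1/25: -0.0400 × log₂(0.0400) = 0.1858
  p(3,0)=1/10: -0.1000 × log₂(0.1000) = 0.3322
  p(3,1)=2/25: -0.0800 × log₂(0.0800) = 0.2915
  p(3,2)=3/50: -0.0600 × log₂(0.0600) = 0.2435
  p(3,3)=1/25: -0.0400 × log₂(0.0400) = 0.1858
H(X,Y) = 3.8771 bits


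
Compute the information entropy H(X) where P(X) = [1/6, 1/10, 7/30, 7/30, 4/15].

H(X) = -Σ p(x) log₂ p(x)
  -1/6 × log₂(1/6) = 0.4308
  -1/10 × log₂(1/10) = 0.3322
  -7/30 × log₂(7/30) = 0.4899
  -7/30 × log₂(7/30) = 0.4899
  -4/15 × log₂(4/15) = 0.5085
H(X) = 2.2513 bits


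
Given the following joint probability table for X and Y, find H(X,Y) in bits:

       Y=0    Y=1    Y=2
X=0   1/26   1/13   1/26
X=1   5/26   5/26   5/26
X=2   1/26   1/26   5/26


H(X,Y) = -Σ p(x,y) log₂ p(x,y)
  p(0,0)=1/26: -0.0385 × log₂(0.0385) = 0.1808
  p(0,1)=1/13: -0.0769 × log₂(0.0769) = 0.2846
  p(0,2)=1/26: -0.0385 × log₂(0.0385) = 0.1808
  p(1,0)=5/26: -0.1923 × log₂(0.1923) = 0.4574
  p(1,1)=5/26: -0.1923 × log₂(0.1923) = 0.4574
  p(1,2)=5/26: -0.1923 × log₂(0.1923) = 0.4574
  p(2,0)=1/26: -0.0385 × log₂(0.0385) = 0.1808
  p(2,1)=1/26: -0.0385 × log₂(0.0385) = 0.1808
  p(2,2)=5/26: -0.1923 × log₂(0.1923) = 0.4574
H(X,Y) = 2.8374 bits


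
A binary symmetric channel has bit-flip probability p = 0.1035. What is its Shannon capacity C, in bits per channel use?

For BSC with error probability p:
C = 1 - H(p) where H(p) is binary entropy
H(0.1035) = -0.1035 × log₂(0.1035) - 0.8965 × log₂(0.8965)
H(p) = 0.4800
C = 1 - 0.4800 = 0.5200 bits/use


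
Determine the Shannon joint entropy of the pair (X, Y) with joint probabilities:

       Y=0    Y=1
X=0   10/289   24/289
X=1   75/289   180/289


H(X,Y) = -Σ p(x,y) log₂ p(x,y)
  p(0,0)=10/289: -0.0346 × log₂(0.0346) = 0.1679
  p(0,1)=24/289: -0.0830 × log₂(0.0830) = 0.2981
  p(1,0)=75/289: -0.2595 × log₂(0.2595) = 0.5050
  p(1,1)=180/289: -0.6228 × log₂(0.6228) = 0.4254
H(X,Y) = 1.3965 bits


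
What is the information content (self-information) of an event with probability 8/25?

Information content I(x) = -log₂(p(x))
I = -log₂(8/25) = -log₂(0.3200)
I = 1.6439 bits


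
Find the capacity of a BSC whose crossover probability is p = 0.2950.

For BSC with error probability p:
C = 1 - H(p) where H(p) is binary entropy
H(0.2950) = -0.2950 × log₂(0.2950) - 0.7050 × log₂(0.7050)
H(p) = 0.8751
C = 1 - 0.8751 = 0.1249 bits/use


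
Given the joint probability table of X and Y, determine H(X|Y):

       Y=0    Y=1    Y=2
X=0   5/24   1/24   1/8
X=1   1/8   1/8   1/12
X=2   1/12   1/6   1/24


H(X|Y) = Σ_y p(y) H(X|Y=y)
  p(Y=0) = 5/12, H(X|Y=0) = 1.4855
  p(Y=1) = 1/3, H(X|Y=1) = 1.4056
  p(Y=2) = 1/4, H(X|Y=2) = 1.4591
H(X|Y) = 0.4167×1.4855 + 0.3333×1.4056 + 0.2500×1.4591 = 1.4523 bits


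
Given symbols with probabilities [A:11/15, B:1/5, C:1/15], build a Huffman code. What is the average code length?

Huffman tree construction:
Combine smallest probabilities repeatedly
Resulting codes:
  A: 1 (length 1)
  B: 01 (length 2)
  C: 00 (length 2)
Average length = Σ p(s) × length(s) = 1.2667 bits


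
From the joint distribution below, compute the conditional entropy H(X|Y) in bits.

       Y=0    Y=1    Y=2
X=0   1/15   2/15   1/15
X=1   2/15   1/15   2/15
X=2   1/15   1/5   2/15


H(X|Y) = Σ_y p(y) H(X|Y=y)
  p(Y=0) = 4/15, H(X|Y=0) = 1.5000
  p(Y=1) = 2/5, H(X|Y=1) = 1.4591
  p(Y=2) = 1/3, H(X|Y=2) = 1.5219
H(X|Y) = 0.2667×1.5000 + 0.4000×1.4591 + 0.3333×1.5219 = 1.4910 bits


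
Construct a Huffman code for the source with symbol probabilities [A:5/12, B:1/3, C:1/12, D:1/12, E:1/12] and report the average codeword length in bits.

Huffman tree construction:
Combine smallest probabilities repeatedly
Resulting codes:
  A: 0 (length 1)
  B: 11 (length 2)
  C: 1010 (length 4)
  D: 1011 (length 4)
  E: 100 (length 3)
Average length = Σ p(s) × length(s) = 2.0000 bits


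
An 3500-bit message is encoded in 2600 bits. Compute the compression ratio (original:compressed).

Compression ratio = Original / Compressed
= 3500 / 2600 = 1.35:1


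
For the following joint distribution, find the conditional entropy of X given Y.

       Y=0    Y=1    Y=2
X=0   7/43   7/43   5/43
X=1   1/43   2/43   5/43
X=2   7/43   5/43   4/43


H(X|Y) = Σ_y p(y) H(X|Y=y)
  p(Y=0) = 15/43, H(X|Y=0) = 1.2867
  p(Y=1) = 14/43, H(X|Y=1) = 1.4316
  p(Y=2) = 14/43, H(X|Y=2) = 1.5774
H(X|Y) = 0.3488×1.2867 + 0.3256×1.4316 + 0.3256×1.5774 = 1.4285 bits


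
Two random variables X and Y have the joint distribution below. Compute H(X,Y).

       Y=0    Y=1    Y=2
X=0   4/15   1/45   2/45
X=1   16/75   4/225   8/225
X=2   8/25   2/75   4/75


H(X,Y) = -Σ p(x,y) log₂ p(x,y)
  p(0,0)=4/15: -0.2667 × log₂(0.2667) = 0.5085
  p(0,1)=1/45: -0.0222 × log₂(0.0222) = 0.1220
  p(0,2)=2/45: -0.0444 × log₂(0.0444) = 0.1996
  p(1,0)=16/75: -0.2133 × log₂(0.2133) = 0.4755
  p(1,1)=4/225: -0.0178 × log₂(0.0178) = 0.1034
  p(1,2)=8/225: -0.0356 × log₂(0.0356) = 0.1712
  p(2,0)=8/25: -0.3200 × log₂(0.3200) = 0.5260
  p(2,1)=2/75: -0.0267 × log₂(0.0267) = 0.1394
  p(2,2)=4/75: -0.0533 × log₂(0.0533) = 0.2255
H(X,Y) = 2.4712 bits


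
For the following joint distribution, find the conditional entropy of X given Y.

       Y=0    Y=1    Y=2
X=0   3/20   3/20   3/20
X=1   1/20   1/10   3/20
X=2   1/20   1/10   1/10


H(X|Y) = Σ_y p(y) H(X|Y=y)
  p(Y=0) = 1/4, H(X|Y=0) = 1.3710
  p(Y=1) = 7/20, H(X|Y=1) = 1.5567
  p(Y=2) = 2/5, H(X|Y=2) = 1.5613
H(X|Y) = 0.2500×1.3710 + 0.3500×1.5567 + 0.4000×1.5613 = 1.5121 bits


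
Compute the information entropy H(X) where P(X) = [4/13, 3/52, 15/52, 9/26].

H(X) = -Σ p(x) log₂ p(x)
  -4/13 × log₂(4/13) = 0.5232
  -3/52 × log₂(3/52) = 0.2374
  -15/52 × log₂(15/52) = 0.5174
  -9/26 × log₂(9/26) = 0.5298
H(X) = 1.8078 bits


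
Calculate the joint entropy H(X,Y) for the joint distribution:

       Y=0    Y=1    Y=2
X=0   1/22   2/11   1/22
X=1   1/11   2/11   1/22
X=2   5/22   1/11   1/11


H(X,Y) = -Σ p(x,y) log₂ p(x,y)
  p(0,0)=1/22: -0.0455 × log₂(0.0455) = 0.2027
  p(0,1)=2/11: -0.1818 × log₂(0.1818) = 0.4472
  p(0,2)=1/22: -0.0455 × log₂(0.0455) = 0.2027
  p(1,0)=1/11: -0.0909 × log₂(0.0909) = 0.3145
  p(1,1)=2/11: -0.1818 × log₂(0.1818) = 0.4472
  p(1,2)=1/22: -0.0455 × log₂(0.0455) = 0.2027
  p(2,0)=5/22: -0.2273 × log₂(0.2273) = 0.4858
  p(2,1)=1/11: -0.0909 × log₂(0.0909) = 0.3145
  p(2,2)=1/11: -0.0909 × log₂(0.0909) = 0.3145
H(X,Y) = 2.9317 bits


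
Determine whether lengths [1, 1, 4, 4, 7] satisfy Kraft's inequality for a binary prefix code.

Kraft inequality: Σ 2^(-l_i) ≤ 1 for prefix-free code
Calculating: 2^(-1) + 2^(-1) + 2^(-4) + 2^(-4) + 2^(-7)
= 0.5 + 0.5 + 0.0625 + 0.0625 + 0.0078125
= 1.1328
Since 1.1328 > 1, prefix-free code does not exist


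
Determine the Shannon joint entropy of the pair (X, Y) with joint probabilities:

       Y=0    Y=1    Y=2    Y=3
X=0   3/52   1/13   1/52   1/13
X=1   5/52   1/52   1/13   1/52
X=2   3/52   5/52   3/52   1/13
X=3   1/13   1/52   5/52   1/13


H(X,Y) = -Σ p(x,y) log₂ p(x,y)
  p(0,0)=3/52: -0.0577 × log₂(0.0577) = 0.2374
  p(0,1)=1/13: -0.0769 × log₂(0.0769) = 0.2846
  p(0,2)=1/52: -0.0192 × log₂(0.0192) = 0.1096
  p(0,3)=1/13: -0.0769 × log₂(0.0769) = 0.2846
  p(1,0)=5/52: -0.0962 × log₂(0.0962) = 0.3249
  p(1,1)=1/52: -0.0192 × log₂(0.0192) = 0.1096
  p(1,2)=1/13: -0.0769 × log₂(0.0769) = 0.2846
  p(1,3)=1/52: -0.0192 × log₂(0.0192) = 0.1096
  p(2,0)=3/52: -0.0577 × log₂(0.0577) = 0.2374
  p(2,1)=5/52: -0.0962 × log₂(0.0962) = 0.3249
  p(2,2)=3/52: -0.0577 × log₂(0.0577) = 0.2374
  p(2,3)=1/13: -0.0769 × log₂(0.0769) = 0.2846
  p(3,0)=1/13: -0.0769 × log₂(0.0769) = 0.2846
  p(3,1)=1/52: -0.0192 × log₂(0.0192) = 0.1096
  p(3,2)=5/52: -0.0962 × log₂(0.0962) = 0.3249
  p(3,3)=1/13: -0.0769 × log₂(0.0769) = 0.2846
H(X,Y) = 3.8333 bits


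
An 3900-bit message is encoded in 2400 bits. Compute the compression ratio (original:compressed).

Compression ratio = Original / Compressed
= 3900 / 2400 = 1.62:1


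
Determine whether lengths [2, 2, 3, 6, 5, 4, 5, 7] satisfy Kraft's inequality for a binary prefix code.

Kraft inequality: Σ 2^(-l_i) ≤ 1 for prefix-free code
Calculating: 2^(-2) + 2^(-2) + 2^(-3) + 2^(-6) + 2^(-5) + 2^(-4) + 2^(-5) + 2^(-7)
= 0.25 + 0.25 + 0.125 + 0.015625 + 0.03125 + 0.0625 + 0.03125 + 0.0078125
= 0.7734
Since 0.7734 ≤ 1, prefix-free code exists


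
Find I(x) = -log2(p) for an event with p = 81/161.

Information content I(x) = -log₂(p(x))
I = -log₂(81/161) = -log₂(0.5031)
I = 0.9911 bits


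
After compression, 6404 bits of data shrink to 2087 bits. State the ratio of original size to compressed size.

Compression ratio = Original / Compressed
= 6404 / 2087 = 3.07:1


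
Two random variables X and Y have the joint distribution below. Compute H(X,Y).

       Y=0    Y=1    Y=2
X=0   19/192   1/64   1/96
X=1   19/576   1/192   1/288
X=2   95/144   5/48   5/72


H(X,Y) = -Σ p(x,y) log₂ p(x,y)
  p(0,0)=19/192: -0.0990 × log₂(0.0990) = 0.3302
  p(0,1)=1/64: -0.0156 × log₂(0.0156) = 0.0938
  p(0,2)=1/96: -0.0104 × log₂(0.0104) = 0.0686
  p(1,0)=19/576: -0.0330 × log₂(0.0330) = 0.1624
  p(1,1)=1/192: -0.0052 × log₂(0.0052) = 0.0395
  p(1,2)=1/288: -0.0035 × log₂(0.0035) = 0.0284
  p(2,0)=95/144: -0.6597 × log₂(0.6597) = 0.3959
  p(2,1)=5/48: -0.1042 × log₂(0.1042) = 0.3399
  p(2,2)=5/72: -0.0694 × log₂(0.0694) = 0.2672
H(X,Y) = 1.7258 bits


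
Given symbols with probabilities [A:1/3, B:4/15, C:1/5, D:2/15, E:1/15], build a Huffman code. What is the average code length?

Huffman tree construction:
Combine smallest probabilities repeatedly
Resulting codes:
  A: 11 (length 2)
  B: 10 (length 2)
  C: 00 (length 2)
  D: 011 (length 3)
  E: 010 (length 3)
Average length = Σ p(s) × length(s) = 2.2000 bits


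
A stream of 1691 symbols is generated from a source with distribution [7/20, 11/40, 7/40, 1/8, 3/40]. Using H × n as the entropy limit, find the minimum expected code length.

Entropy H = 2.1376 bits/symbol
Minimum bits = H × n = 2.1376 × 1691
= 3614.70 bits


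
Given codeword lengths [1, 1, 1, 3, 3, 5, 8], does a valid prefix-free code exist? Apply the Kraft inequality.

Kraft inequality: Σ 2^(-l_i) ≤ 1 for prefix-free code
Calculating: 2^(-1) + 2^(-1) + 2^(-1) + 2^(-3) + 2^(-3) + 2^(-5) + 2^(-8)
= 0.5 + 0.5 + 0.5 + 0.125 + 0.125 + 0.03125 + 0.00390625
= 1.7852
Since 1.7852 > 1, prefix-free code does not exist


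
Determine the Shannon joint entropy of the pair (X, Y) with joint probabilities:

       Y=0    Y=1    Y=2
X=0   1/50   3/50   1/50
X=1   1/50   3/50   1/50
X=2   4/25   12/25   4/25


H(X,Y) = -Σ p(x,y) log₂ p(x,y)
  p(0,0)=1/50: -0.0200 × log₂(0.0200) = 0.1129
  p(0,1)=3/50: -0.0600 × log₂(0.0600) = 0.2435
  p(0,2)=1/50: -0.0200 × log₂(0.0200) = 0.1129
  p(1,0)=1/50: -0.0200 × log₂(0.0200) = 0.1129
  p(1,1)=3/50: -0.0600 × log₂(0.0600) = 0.2435
  p(1,2)=1/50: -0.0200 × log₂(0.0200) = 0.1129
  p(2,0)=4/25: -0.1600 × log₂(0.1600) = 0.4230
  p(2,1)=12/25: -0.4800 × log₂(0.4800) = 0.5083
  p(2,2)=4/25: -0.1600 × log₂(0.1600) = 0.4230
H(X,Y) = 2.2929 bits


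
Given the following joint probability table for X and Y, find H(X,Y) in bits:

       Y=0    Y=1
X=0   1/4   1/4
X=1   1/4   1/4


H(X,Y) = -Σ p(x,y) log₂ p(x,y)
  p(0,0)=1/4: -0.2500 × log₂(0.2500) = 0.5000
  p(0,1)=1/4: -0.2500 × log₂(0.2500) = 0.5000
  p(1,0)=1/4: -0.2500 × log₂(0.2500) = 0.5000
  p(1,1)=1/4: -0.2500 × log₂(0.2500) = 0.5000
H(X,Y) = 2.0000 bits


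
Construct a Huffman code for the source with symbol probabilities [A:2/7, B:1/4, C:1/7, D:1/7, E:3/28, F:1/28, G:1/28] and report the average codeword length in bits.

Huffman tree construction:
Combine smallest probabilities repeatedly
Resulting codes:
  A: 10 (length 2)
  B: 01 (length 2)
  C: 110 (length 3)
  D: 111 (length 3)
  E: 001 (length 3)
  F: 0000 (length 4)
  G: 0001 (length 4)
Average length = Σ p(s) × length(s) = 2.5357 bits


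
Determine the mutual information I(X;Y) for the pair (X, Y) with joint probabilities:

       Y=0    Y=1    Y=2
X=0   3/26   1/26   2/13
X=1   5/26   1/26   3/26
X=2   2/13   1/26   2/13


H(X) = 1.5828, H(Y) = 1.3994, H(X,Y) = 2.9651
I(X;Y) = H(X) + H(Y) - H(X,Y) = 0.0171 bits


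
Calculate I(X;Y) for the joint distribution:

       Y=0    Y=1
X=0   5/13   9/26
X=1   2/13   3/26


H(X) = 0.8404, H(Y) = 0.9957, H(X,Y) = 1.8349
I(X;Y) = H(X) + H(Y) - H(X,Y) = 0.0012 bits


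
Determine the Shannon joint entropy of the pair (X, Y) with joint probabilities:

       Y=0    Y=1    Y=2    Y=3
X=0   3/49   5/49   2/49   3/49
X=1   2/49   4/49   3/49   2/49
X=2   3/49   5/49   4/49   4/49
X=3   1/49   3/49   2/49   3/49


H(X,Y) = -Σ p(x,y) log₂ p(x,y)
  p(0,0)=3/49: -0.0612 × log₂(0.0612) = 0.2467
  p(0,1)=5/49: -0.1020 × log₂(0.1020) = 0.3360
  p(0,2)=2/49: -0.0408 × log₂(0.0408) = 0.1884
  p(0,3)=3/49: -0.0612 × log₂(0.0612) = 0.2467
  p(1,0)=2/49: -0.0408 × log₂(0.0408) = 0.1884
  p(1,1)=4/49: -0.0816 × log₂(0.0816) = 0.2951
  p(1,2)=3/49: -0.0612 × log₂(0.0612) = 0.2467
  p(1,3)=2/49: -0.0408 × log₂(0.0408) = 0.1884
  p(2,0)=3/49: -0.0612 × log₂(0.0612) = 0.2467
  p(2,1)=5/49: -0.1020 × log₂(0.1020) = 0.3360
  p(2,2)=4/49: -0.0816 × log₂(0.0816) = 0.2951
  p(2,3)=4/49: -0.0816 × log₂(0.0816) = 0.2951
  p(3,0)=1/49: -0.0204 × log₂(0.0204) = 0.1146
  p(3,1)=3/49: -0.0612 × log₂(0.0612) = 0.2467
  p(3,2)=2/49: -0.0408 × log₂(0.0408) = 0.1884
  p(3,3)=3/49: -0.0612 × log₂(0.0612) = 0.2467
H(X,Y) = 3.9056 bits


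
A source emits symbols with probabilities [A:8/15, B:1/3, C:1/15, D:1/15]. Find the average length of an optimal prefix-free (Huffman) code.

Huffman tree construction:
Combine smallest probabilities repeatedly
Resulting codes:
  A: 1 (length 1)
  B: 01 (length 2)
  C: 000 (length 3)
  D: 001 (length 3)
Average length = Σ p(s) × length(s) = 1.6000 bits


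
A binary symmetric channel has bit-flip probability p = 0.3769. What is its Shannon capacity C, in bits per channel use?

For BSC with error probability p:
C = 1 - H(p) where H(p) is binary entropy
H(0.3769) = -0.3769 × log₂(0.3769) - 0.6231 × log₂(0.6231)
H(p) = 0.9558
C = 1 - 0.9558 = 0.0442 bits/use


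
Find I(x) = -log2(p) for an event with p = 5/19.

Information content I(x) = -log₂(p(x))
I = -log₂(5/19) = -log₂(0.2632)
I = 1.9260 bits


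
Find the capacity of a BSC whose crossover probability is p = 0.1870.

For BSC with error probability p:
C = 1 - H(p) where H(p) is binary entropy
H(0.1870) = -0.1870 × log₂(0.1870) - 0.8130 × log₂(0.8130)
H(p) = 0.6952
C = 1 - 0.6952 = 0.3048 bits/use


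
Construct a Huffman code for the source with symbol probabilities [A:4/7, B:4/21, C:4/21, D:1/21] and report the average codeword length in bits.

Huffman tree construction:
Combine smallest probabilities repeatedly
Resulting codes:
  A: 1 (length 1)
  B: 011 (length 3)
  C: 00 (length 2)
  D: 010 (length 3)
Average length = Σ p(s) × length(s) = 1.6667 bits


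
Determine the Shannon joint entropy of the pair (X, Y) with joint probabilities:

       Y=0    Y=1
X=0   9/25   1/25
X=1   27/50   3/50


H(X,Y) = -Σ p(x,y) log₂ p(x,y)
  p(0,0)=9/25: -0.3600 × log₂(0.3600) = 0.5306
  p(0,1)=1/25: -0.0400 × log₂(0.0400) = 0.1858
  p(1,0)=27/50: -0.5400 × log₂(0.5400) = 0.4800
  p(1,1)=3/50: -0.0600 × log₂(0.0600) = 0.2435
H(X,Y) = 1.4399 bits


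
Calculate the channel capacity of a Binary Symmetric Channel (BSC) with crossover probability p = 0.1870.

For BSC with error probability p:
C = 1 - H(p) where H(p) is binary entropy
H(0.1870) = -0.1870 × log₂(0.1870) - 0.8130 × log₂(0.8130)
H(p) = 0.6952
C = 1 - 0.6952 = 0.3048 bits/use


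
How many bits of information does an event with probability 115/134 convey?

Information content I(x) = -log₂(p(x))
I = -log₂(115/134) = -log₂(0.8582)
I = 0.2206 bits


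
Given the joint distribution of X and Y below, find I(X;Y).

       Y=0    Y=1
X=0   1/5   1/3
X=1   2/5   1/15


H(X) = 0.9968, H(Y) = 0.9710, H(X,Y) = 1.7819
I(X;Y) = H(X) + H(Y) - H(X,Y) = 0.1858 bits


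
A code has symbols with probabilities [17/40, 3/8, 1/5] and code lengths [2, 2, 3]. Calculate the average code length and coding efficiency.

Average length L = Σ p_i × l_i = 2.2000 bits
Entropy H = 1.5197 bits
Efficiency η = H/L × 100% = 69.08%


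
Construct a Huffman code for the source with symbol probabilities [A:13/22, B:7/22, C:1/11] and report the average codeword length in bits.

Huffman tree construction:
Combine smallest probabilities repeatedly
Resulting codes:
  A: 1 (length 1)
  B: 01 (length 2)
  C: 00 (length 2)
Average length = Σ p(s) × length(s) = 1.4091 bits


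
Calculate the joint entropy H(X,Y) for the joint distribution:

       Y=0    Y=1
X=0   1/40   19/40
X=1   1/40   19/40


H(X,Y) = -Σ p(x,y) log₂ p(x,y)
  p(0,0)=1/40: -0.0250 × log₂(0.0250) = 0.1330
  p(0,1)=19/40: -0.4750 × log₂(0.4750) = 0.5102
  p(1,0)=1/40: -0.0250 × log₂(0.0250) = 0.1330
  p(1,1)=19/40: -0.4750 × log₂(0.4750) = 0.5102
H(X,Y) = 1.2864 bits


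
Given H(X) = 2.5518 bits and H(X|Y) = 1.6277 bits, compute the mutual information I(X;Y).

I(X;Y) = H(X) - H(X|Y)
I(X;Y) = 2.5518 - 1.6277 = 0.9241 bits


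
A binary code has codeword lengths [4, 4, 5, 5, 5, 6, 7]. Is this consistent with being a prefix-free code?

Kraft inequality: Σ 2^(-l_i) ≤ 1 for prefix-free code
Calculating: 2^(-4) + 2^(-4) + 2^(-5) + 2^(-5) + 2^(-5) + 2^(-6) + 2^(-7)
= 0.0625 + 0.0625 + 0.03125 + 0.03125 + 0.03125 + 0.015625 + 0.0078125
= 0.2422
Since 0.2422 ≤ 1, prefix-free code exists


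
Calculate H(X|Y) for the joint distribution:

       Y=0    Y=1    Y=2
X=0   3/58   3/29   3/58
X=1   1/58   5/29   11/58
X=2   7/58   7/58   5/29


H(X|Y) = Σ_y p(y) H(X|Y=y)
  p(Y=0) = 11/58, H(X|Y=0) = 1.2407
  p(Y=1) = 23/58, H(X|Y=1) = 1.5505
  p(Y=2) = 12/29, H(X|Y=2) = 1.4171
H(X|Y) = 0.1897×1.2407 + 0.3966×1.5505 + 0.4138×1.4171 = 1.4366 bits


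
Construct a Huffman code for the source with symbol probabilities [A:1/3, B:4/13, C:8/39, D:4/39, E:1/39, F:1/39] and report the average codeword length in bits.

Huffman tree construction:
Combine smallest probabilities repeatedly
Resulting codes:
  A: 11 (length 2)
  B: 10 (length 2)
  C: 01 (length 2)
  D: 001 (length 3)
  E: 0000 (length 4)
  F: 0001 (length 4)
Average length = Σ p(s) × length(s) = 2.2051 bits


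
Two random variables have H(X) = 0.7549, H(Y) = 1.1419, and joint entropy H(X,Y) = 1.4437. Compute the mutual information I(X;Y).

I(X;Y) = H(X) + H(Y) - H(X,Y)
I(X;Y) = 0.7549 + 1.1419 - 1.4437 = 0.4531 bits


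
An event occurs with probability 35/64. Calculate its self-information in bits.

Information content I(x) = -log₂(p(x))
I = -log₂(35/64) = -log₂(0.5469)
I = 0.8707 bits


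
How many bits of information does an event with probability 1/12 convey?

Information content I(x) = -log₂(p(x))
I = -log₂(1/12) = -log₂(0.0833)
I = 3.5850 bits


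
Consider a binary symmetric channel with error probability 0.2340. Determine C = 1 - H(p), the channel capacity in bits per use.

For BSC with error probability p:
C = 1 - H(p) where H(p) is binary entropy
H(0.2340) = -0.2340 × log₂(0.2340) - 0.7660 × log₂(0.7660)
H(p) = 0.7849
C = 1 - 0.7849 = 0.2151 bits/use


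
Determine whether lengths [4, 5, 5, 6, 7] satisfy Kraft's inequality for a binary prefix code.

Kraft inequality: Σ 2^(-l_i) ≤ 1 for prefix-free code
Calculating: 2^(-4) + 2^(-5) + 2^(-5) + 2^(-6) + 2^(-7)
= 0.0625 + 0.03125 + 0.03125 + 0.015625 + 0.0078125
= 0.1484
Since 0.1484 ≤ 1, prefix-free code exists


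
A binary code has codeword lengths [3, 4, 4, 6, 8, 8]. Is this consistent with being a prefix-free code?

Kraft inequality: Σ 2^(-l_i) ≤ 1 for prefix-free code
Calculating: 2^(-3) + 2^(-4) + 2^(-4) + 2^(-6) + 2^(-8) + 2^(-8)
= 0.125 + 0.0625 + 0.0625 + 0.015625 + 0.00390625 + 0.00390625
= 0.2734
Since 0.2734 ≤ 1, prefix-free code exists


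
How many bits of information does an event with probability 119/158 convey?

Information content I(x) = -log₂(p(x))
I = -log₂(119/158) = -log₂(0.7532)
I = 0.4090 bits


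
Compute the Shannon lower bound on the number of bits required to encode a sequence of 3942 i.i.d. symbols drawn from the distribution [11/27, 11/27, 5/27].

Entropy H = 1.5061 bits/symbol
Minimum bits = H × n = 1.5061 × 3942
= 5937.06 bits


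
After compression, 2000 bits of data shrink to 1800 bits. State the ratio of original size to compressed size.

Compression ratio = Original / Compressed
= 2000 / 1800 = 1.11:1


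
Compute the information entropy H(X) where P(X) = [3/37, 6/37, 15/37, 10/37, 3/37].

H(X) = -Σ p(x) log₂ p(x)
  -3/37 × log₂(3/37) = 0.2939
  -6/37 × log₂(6/37) = 0.4256
  -15/37 × log₂(15/37) = 0.5281
  -10/37 × log₂(10/37) = 0.5101
  -3/37 × log₂(3/37) = 0.2939
H(X) = 2.0516 bits


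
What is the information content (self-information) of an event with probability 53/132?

Information content I(x) = -log₂(p(x))
I = -log₂(53/132) = -log₂(0.4015)
I = 1.3165 bits


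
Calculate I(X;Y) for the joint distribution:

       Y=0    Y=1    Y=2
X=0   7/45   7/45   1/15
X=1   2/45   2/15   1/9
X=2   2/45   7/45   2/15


H(X) = 1.5764, H(Y) = 1.5408, H(X,Y) = 3.0399
I(X;Y) = H(X) + H(Y) - H(X,Y) = 0.0773 bits


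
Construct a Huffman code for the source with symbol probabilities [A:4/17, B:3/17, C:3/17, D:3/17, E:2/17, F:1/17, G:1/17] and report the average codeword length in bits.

Huffman tree construction:
Combine smallest probabilities repeatedly
Resulting codes:
  A: 01 (length 2)
  B: 110 (length 3)
  C: 111 (length 3)
  D: 00 (length 2)
  E: 100 (length 3)
  F: 1010 (length 4)
  G: 1011 (length 4)
Average length = Σ p(s) × length(s) = 2.7059 bits


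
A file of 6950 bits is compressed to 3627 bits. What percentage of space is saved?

Space savings = (1 - Compressed/Original) × 100%
= (1 - 3627/6950) × 100%
= 47.81%


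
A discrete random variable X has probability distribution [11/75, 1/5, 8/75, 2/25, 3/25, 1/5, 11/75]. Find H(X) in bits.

H(X) = -Σ p(x) log₂ p(x)
  -11/75 × log₂(11/75) = 0.4062
  -1/5 × log₂(1/5) = 0.4644
  -8/75 × log₂(8/75) = 0.3444
  -2/25 × log₂(2/25) = 0.2915
  -3/25 × log₂(3/25) = 0.3671
  -1/5 × log₂(1/5) = 0.4644
  -11/75 × log₂(11/75) = 0.4062
H(X) = 2.7441 bits


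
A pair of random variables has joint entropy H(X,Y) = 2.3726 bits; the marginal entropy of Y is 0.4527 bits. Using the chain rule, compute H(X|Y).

Chain rule: H(X,Y) = H(X|Y) + H(Y)
H(X|Y) = H(X,Y) - H(Y) = 2.3726 - 0.4527 = 1.9199 bits


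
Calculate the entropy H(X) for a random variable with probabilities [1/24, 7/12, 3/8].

H(X) = -Σ p(x) log₂ p(x)
  -1/24 × log₂(1/24) = 0.1910
  -7/12 × log₂(7/12) = 0.4536
  -3/8 × log₂(3/8) = 0.5306
H(X) = 1.1753 bits


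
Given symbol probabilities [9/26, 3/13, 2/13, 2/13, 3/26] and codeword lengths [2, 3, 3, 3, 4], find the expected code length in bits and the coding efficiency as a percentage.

Average length L = Σ p_i × l_i = 2.7692 bits
Entropy H = 2.2084 bits
Efficiency η = H/L × 100% = 79.75%


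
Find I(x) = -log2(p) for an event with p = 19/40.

Information content I(x) = -log₂(p(x))
I = -log₂(19/40) = -log₂(0.4750)
I = 1.0740 bits


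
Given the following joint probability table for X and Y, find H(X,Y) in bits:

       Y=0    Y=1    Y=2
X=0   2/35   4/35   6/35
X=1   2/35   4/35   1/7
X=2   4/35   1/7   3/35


H(X,Y) = -Σ p(x,y) log₂ p(x,y)
  p(0,0)=2/35: -0.0571 × log₂(0.0571) = 0.2360
  p(0,1)=4/35: -0.1143 × log₂(0.1143) = 0.3576
  p(0,2)=6/35: -0.1714 × log₂(0.1714) = 0.4362
  p(1,0)=2/35: -0.0571 × log₂(0.0571) = 0.2360
  p(1,1)=4/35: -0.1143 × log₂(0.1143) = 0.3576
  p(1,2)=1/7: -0.1429 × log₂(0.1429) = 0.4011
  p(2,0)=4/35: -0.1143 × log₂(0.1143) = 0.3576
  p(2,1)=1/7: -0.1429 × log₂(0.1429) = 0.4011
  p(2,2)=3/35: -0.0857 × log₂(0.0857) = 0.3038
H(X,Y) = 3.0869 bits


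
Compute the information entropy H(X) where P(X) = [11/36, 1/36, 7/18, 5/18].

H(X) = -Σ p(x) log₂ p(x)
  -11/36 × log₂(11/36) = 0.5227
  -1/36 × log₂(1/36) = 0.1436
  -7/18 × log₂(7/18) = 0.5299
  -5/18 × log₂(5/18) = 0.5133
H(X) = 1.7095 bits


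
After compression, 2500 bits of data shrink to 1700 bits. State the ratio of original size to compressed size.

Compression ratio = Original / Compressed
= 2500 / 1700 = 1.47:1


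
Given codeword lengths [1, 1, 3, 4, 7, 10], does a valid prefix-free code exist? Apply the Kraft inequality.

Kraft inequality: Σ 2^(-l_i) ≤ 1 for prefix-free code
Calculating: 2^(-1) + 2^(-1) + 2^(-3) + 2^(-4) + 2^(-7) + 2^(-10)
= 0.5 + 0.5 + 0.125 + 0.0625 + 0.0078125 + 0.0009765625
= 1.1963
Since 1.1963 > 1, prefix-free code does not exist


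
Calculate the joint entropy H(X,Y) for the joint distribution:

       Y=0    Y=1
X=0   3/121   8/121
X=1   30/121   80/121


H(X,Y) = -Σ p(x,y) log₂ p(x,y)
  p(0,0)=3/121: -0.0248 × log₂(0.0248) = 0.1322
  p(0,1)=8/121: -0.0661 × log₂(0.0661) = 0.2591
  p(1,0)=30/121: -0.2479 × log₂(0.2479) = 0.4988
  p(1,1)=80/121: -0.6612 × log₂(0.6612) = 0.3947
H(X,Y) = 1.2848 bits


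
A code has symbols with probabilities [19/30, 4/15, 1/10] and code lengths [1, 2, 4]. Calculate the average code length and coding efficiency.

Average length L = Σ p_i × l_i = 1.5667 bits
Entropy H = 1.2580 bits
Efficiency η = H/L × 100% = 80.30%


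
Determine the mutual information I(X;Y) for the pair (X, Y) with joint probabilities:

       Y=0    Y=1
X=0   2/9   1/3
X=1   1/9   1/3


H(X) = 0.9911, H(Y) = 0.9183, H(X,Y) = 1.8911
I(X;Y) = H(X) + H(Y) - H(X,Y) = 0.0183 bits


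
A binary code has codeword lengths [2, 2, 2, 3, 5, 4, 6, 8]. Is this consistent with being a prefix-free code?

Kraft inequality: Σ 2^(-l_i) ≤ 1 for prefix-free code
Calculating: 2^(-2) + 2^(-2) + 2^(-2) + 2^(-3) + 2^(-5) + 2^(-4) + 2^(-6) + 2^(-8)
= 0.25 + 0.25 + 0.25 + 0.125 + 0.03125 + 0.0625 + 0.015625 + 0.00390625
= 0.9883
Since 0.9883 ≤ 1, prefix-free code exists


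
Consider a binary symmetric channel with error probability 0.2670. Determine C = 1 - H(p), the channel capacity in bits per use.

For BSC with error probability p:
C = 1 - H(p) where H(p) is binary entropy
H(0.2670) = -0.2670 × log₂(0.2670) - 0.7330 × log₂(0.7330)
H(p) = 0.8371
C = 1 - 0.8371 = 0.1629 bits/use


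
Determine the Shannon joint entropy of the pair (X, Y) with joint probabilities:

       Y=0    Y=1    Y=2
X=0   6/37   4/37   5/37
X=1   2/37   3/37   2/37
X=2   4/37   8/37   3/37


H(X,Y) = -Σ p(x,y) log₂ p(x,y)
  p(0,0)=6/37: -0.1622 × log₂(0.1622) = 0.4256
  p(0,1)=4/37: -0.1081 × log₂(0.1081) = 0.3470
  p(0,2)=5/37: -0.1351 × log₂(0.1351) = 0.3902
  p(1,0)=2/37: -0.0541 × log₂(0.0541) = 0.2275
  p(1,1)=3/37: -0.0811 × log₂(0.0811) = 0.2939
  p(1,2)=2/37: -0.0541 × log₂(0.0541) = 0.2275
  p(2,0)=4/37: -0.1081 × log₂(0.1081) = 0.3470
  p(2,1)=8/37: -0.2162 × log₂(0.2162) = 0.4777
  p(2,2)=3/37: -0.0811 × log₂(0.0811) = 0.2939
H(X,Y) = 3.0303 bits


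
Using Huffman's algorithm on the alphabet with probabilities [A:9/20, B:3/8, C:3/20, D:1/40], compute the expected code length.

Huffman tree construction:
Combine smallest probabilities repeatedly
Resulting codes:
  A: 0 (length 1)
  B: 11 (length 2)
  C: 101 (length 3)
  D: 100 (length 3)
Average length = Σ p(s) × length(s) = 1.7250 bits


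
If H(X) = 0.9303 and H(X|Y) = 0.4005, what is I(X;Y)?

I(X;Y) = H(X) - H(X|Y)
I(X;Y) = 0.9303 - 0.4005 = 0.5298 bits


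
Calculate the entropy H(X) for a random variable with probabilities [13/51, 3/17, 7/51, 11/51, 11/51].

H(X) = -Σ p(x) log₂ p(x)
  -13/51 × log₂(13/51) = 0.5027
  -3/17 × log₂(3/17) = 0.4416
  -7/51 × log₂(7/51) = 0.3932
  -11/51 × log₂(11/51) = 0.4773
  -11/51 × log₂(11/51) = 0.4773
H(X) = 2.2922 bits


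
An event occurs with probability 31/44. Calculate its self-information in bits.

Information content I(x) = -log₂(p(x))
I = -log₂(31/44) = -log₂(0.7045)
I = 0.5052 bits


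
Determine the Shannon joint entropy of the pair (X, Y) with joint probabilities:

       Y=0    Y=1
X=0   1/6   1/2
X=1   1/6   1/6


H(X,Y) = -Σ p(x,y) log₂ p(x,y)
  p(0,0)=1/6: -0.1667 × log₂(0.1667) = 0.4308
  p(0,1)=1/2: -0.5000 × log₂(0.5000) = 0.5000
  p(1,0)=1/6: -0.1667 × log₂(0.1667) = 0.4308
  p(1,1)=1/6: -0.1667 × log₂(0.1667) = 0.4308
H(X,Y) = 1.7925 bits


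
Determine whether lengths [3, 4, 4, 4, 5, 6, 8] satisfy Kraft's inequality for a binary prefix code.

Kraft inequality: Σ 2^(-l_i) ≤ 1 for prefix-free code
Calculating: 2^(-3) + 2^(-4) + 2^(-4) + 2^(-4) + 2^(-5) + 2^(-6) + 2^(-8)
= 0.125 + 0.0625 + 0.0625 + 0.0625 + 0.03125 + 0.015625 + 0.00390625
= 0.3633
Since 0.3633 ≤ 1, prefix-free code exists


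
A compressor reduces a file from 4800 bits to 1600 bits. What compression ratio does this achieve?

Compression ratio = Original / Compressed
= 4800 / 1600 = 3.00:1


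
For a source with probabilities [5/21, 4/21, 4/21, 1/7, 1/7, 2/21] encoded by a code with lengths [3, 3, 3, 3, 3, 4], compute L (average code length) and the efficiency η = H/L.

Average length L = Σ p_i × l_i = 3.0952 bits
Entropy H = 2.5295 bits
Efficiency η = H/L × 100% = 81.72%


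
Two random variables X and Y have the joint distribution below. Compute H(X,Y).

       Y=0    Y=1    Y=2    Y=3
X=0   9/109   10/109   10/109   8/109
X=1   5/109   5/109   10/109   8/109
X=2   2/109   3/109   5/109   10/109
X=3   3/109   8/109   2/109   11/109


H(X,Y) = -Σ p(x,y) log₂ p(x,y)
  p(0,0)=9/109: -0.0826 × log₂(0.0826) = 0.2971
  p(0,1)=10/109: -0.0917 × log₂(0.0917) = 0.3162
  p(0,2)=10/109: -0.0917 × log₂(0.0917) = 0.3162
  p(0,3)=8/109: -0.0734 × log₂(0.0734) = 0.2766
  p(1,0)=5/109: -0.0459 × log₂(0.0459) = 0.2040
  p(1,1)=5/109: -0.0459 × log₂(0.0459) = 0.2040
  p(1,2)=10/109: -0.0917 × log₂(0.0917) = 0.3162
  p(1,3)=8/109: -0.0734 × log₂(0.0734) = 0.2766
  p(2,0)=2/109: -0.0183 × log₂(0.0183) = 0.1058
  p(2,1)=3/109: -0.0275 × log₂(0.0275) = 0.1427
  p(2,2)=5/109: -0.0459 × log₂(0.0459) = 0.2040
  p(2,3)=10/109: -0.0917 × log₂(0.0917) = 0.3162
  p(3,0)=3/109: -0.0275 × log₂(0.0275) = 0.1427
  p(3,1)=8/109: -0.0734 × log₂(0.0734) = 0.2766
  p(3,2)=2/109: -0.0183 × log₂(0.0183) = 0.1058
  p(3,3)=11/109: -0.1009 × log₂(0.1009) = 0.3339
H(X,Y) = 3.8342 bits


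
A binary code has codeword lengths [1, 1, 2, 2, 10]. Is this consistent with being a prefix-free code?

Kraft inequality: Σ 2^(-l_i) ≤ 1 for prefix-free code
Calculating: 2^(-1) + 2^(-1) + 2^(-2) + 2^(-2) + 2^(-10)
= 0.5 + 0.5 + 0.25 + 0.25 + 0.0009765625
= 1.5010
Since 1.5010 > 1, prefix-free code does not exist
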